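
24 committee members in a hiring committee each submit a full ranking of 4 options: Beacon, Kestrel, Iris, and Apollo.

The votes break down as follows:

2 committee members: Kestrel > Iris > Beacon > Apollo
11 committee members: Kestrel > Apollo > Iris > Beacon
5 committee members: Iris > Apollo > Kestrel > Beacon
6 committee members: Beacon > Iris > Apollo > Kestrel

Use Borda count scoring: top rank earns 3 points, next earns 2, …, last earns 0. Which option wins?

Kestrel

Borda scores:
  Beacon: 2·1 + 11·0 + 5·0 + 6·3 = 20
  Kestrel: 2·3 + 11·3 + 5·1 + 6·0 = 44
  Iris: 2·2 + 11·1 + 5·3 + 6·2 = 42
  Apollo: 2·0 + 11·2 + 5·2 + 6·1 = 38
Kestrel has the highest total.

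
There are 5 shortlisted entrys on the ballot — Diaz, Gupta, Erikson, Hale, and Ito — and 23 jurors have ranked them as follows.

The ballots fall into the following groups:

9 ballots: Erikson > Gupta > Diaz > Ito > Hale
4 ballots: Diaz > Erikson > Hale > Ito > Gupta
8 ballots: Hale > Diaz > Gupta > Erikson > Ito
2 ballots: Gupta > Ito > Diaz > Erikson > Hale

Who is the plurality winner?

Erikson

First-place vote totals:
  Diaz: 4
  Gupta: 2
  Erikson: 9
  Hale: 8
  Ito: 0
Erikson has the most first-place votes.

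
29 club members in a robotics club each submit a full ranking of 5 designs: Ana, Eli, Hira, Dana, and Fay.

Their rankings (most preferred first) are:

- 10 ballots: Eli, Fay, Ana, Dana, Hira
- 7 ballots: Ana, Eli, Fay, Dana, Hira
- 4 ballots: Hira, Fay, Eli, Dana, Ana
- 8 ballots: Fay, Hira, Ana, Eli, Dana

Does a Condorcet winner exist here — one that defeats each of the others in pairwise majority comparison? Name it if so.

Head-to-head results (29 voters total):
Ana vs Eli: Ana wins 15–14.
Ana vs Hira: Ana wins 17–12.
Ana vs Dana: Ana wins 25–4.
Ana vs Fay: Fay wins 22–7.
Eli vs Hira: Eli wins 17–12.
Eli vs Dana: Eli wins 29–0.
Eli vs Fay: Eli wins 17–12.
Hira vs Dana: Dana wins 17–12.
Hira vs Fay: Fay wins 25–4.
Dana vs Fay: Fay wins 29–0.
No candidate beats all others: Ana beats Eli beats Fay beats Ana, a majority cycle.

No Condorcet winner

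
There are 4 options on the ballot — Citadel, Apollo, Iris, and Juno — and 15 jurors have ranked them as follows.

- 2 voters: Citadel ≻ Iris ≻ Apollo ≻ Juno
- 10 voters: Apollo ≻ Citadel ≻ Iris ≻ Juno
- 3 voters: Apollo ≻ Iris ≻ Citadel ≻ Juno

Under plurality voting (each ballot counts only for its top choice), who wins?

Apollo

First-place vote totals:
  Citadel: 2
  Apollo: 13
  Iris: 0
  Juno: 0
Apollo has the most first-place votes.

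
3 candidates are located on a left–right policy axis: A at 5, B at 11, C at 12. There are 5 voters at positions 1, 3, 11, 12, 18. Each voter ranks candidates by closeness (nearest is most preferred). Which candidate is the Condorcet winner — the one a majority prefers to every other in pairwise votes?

With single-peaked preferences on a line, the Condorcet winner is the candidate closest to the median voter.
The median voter (position 11) is closest to B at 11.
Check: B vs C — voters closer to B: 3 of 5.

B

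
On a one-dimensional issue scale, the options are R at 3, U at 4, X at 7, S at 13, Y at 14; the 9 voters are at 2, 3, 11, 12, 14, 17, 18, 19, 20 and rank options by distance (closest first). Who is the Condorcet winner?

With single-peaked preferences on a line, the Condorcet winner is the candidate closest to the median voter.
The median voter (position 14) is closest to Y at 14.
Check: Y vs R — voters closer to Y: 7 of 9.

Y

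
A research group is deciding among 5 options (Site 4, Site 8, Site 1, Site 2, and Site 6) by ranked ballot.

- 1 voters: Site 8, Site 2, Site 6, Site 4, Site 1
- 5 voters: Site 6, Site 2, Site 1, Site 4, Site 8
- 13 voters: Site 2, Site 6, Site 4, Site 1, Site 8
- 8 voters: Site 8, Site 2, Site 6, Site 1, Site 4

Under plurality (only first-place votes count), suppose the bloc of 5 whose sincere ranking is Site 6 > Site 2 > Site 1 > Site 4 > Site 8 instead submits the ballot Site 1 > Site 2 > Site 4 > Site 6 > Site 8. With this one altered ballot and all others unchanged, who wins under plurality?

Site 2

First-place totals with the altered ballot: Site 4 0, Site 8 9, Site 1 5, Site 2 13, Site 6 0.
The winner is unchanged: still Site 2.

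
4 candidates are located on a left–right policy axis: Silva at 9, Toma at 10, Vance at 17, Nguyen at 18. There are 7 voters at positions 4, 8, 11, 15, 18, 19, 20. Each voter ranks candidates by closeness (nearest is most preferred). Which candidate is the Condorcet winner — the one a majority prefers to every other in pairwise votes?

Vance

With single-peaked preferences on a line, the Condorcet winner is the candidate closest to the median voter.
The median voter (position 15) is closest to Vance at 17.
Check: Vance vs Nguyen — voters closer to Vance: 4 of 7.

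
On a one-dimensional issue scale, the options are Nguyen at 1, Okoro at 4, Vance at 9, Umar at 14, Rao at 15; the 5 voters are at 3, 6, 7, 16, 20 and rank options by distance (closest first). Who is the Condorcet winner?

Vance

With single-peaked preferences on a line, the Condorcet winner is the candidate closest to the median voter.
The median voter (position 7) is closest to Vance at 9.
Check: Vance vs Umar — voters closer to Vance: 3 of 5.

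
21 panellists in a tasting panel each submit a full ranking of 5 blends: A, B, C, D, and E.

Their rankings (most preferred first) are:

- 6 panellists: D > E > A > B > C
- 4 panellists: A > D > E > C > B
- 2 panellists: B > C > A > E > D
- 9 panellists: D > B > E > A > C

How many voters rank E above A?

15

Ballots ranking E above A: 6+9 = 15.
Ballots ranking A above E: 4+2 = 6.
So 15 of 21 voters prefer E to A.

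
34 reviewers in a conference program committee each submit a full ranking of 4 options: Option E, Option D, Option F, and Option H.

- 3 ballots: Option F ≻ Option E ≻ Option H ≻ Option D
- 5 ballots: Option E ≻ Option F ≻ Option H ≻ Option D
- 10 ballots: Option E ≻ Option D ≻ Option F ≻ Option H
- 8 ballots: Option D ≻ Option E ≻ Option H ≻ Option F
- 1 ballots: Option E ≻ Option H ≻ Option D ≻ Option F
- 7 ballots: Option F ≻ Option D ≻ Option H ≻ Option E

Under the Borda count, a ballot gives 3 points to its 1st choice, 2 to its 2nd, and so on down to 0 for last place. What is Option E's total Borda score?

Borda scores:
  Option E: 3·2 + 5·3 + 10·3 + 8·2 + 3 + 7·0 = 70
  Option D: 3·0 + 5·0 + 10·2 + 8·3 + 1 + 7·2 = 59
  Option F: 3·3 + 5·2 + 10·1 + 8·0 + 0 + 7·3 = 50
  Option H: 3·1 + 5·1 + 10·0 + 8·1 + 2 + 7·1 = 25

70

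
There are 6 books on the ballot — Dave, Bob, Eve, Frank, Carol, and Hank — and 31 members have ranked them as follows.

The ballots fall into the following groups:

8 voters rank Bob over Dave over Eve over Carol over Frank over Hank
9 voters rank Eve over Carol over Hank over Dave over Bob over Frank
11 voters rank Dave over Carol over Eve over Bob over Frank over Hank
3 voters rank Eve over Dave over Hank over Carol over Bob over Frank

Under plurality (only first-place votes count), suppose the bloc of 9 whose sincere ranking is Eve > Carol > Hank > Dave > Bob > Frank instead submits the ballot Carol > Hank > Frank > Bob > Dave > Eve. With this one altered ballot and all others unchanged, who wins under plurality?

First-place totals with the altered ballot: Dave 11, Bob 8, Eve 3, Frank 0, Carol 9, Hank 0.
The switch changes the winner from Eve to Dave.

Dave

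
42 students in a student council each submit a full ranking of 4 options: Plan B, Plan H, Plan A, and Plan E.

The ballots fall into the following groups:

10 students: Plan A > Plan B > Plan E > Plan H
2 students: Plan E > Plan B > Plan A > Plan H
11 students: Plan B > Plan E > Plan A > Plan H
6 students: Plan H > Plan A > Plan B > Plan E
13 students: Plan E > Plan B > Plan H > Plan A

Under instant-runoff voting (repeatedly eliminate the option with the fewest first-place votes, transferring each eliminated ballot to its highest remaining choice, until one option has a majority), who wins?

Round 1: Plan E 15, Plan B 11, Plan A 10, Plan H 6. Plan H has the fewest and is eliminated.
Round 2: Plan A 16, Plan E 15, Plan B 11. Plan B has the fewest and is eliminated.
Round 3: Plan E 26, Plan A 16. Plan E has a majority.

Plan E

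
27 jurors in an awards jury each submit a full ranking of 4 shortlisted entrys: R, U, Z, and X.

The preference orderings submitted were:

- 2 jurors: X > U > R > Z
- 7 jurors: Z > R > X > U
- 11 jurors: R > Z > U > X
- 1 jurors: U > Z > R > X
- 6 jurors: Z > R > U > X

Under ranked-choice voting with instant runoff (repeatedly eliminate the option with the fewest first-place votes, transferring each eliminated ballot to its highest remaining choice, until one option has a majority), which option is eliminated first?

Round 1: Z 13, R 11, X 2, U 1. U has the fewest and is eliminated.
Round 2: Z 14, R 11, X 2. Z has a majority.

U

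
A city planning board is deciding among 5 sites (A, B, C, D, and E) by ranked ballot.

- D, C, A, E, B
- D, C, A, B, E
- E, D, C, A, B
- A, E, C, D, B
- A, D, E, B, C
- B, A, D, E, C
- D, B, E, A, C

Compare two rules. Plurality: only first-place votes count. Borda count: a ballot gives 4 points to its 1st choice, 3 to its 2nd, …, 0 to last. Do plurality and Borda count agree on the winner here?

Plurality first-place counts: A 2, B 1, C 0, D 3, E 1 → D.
Borda totals: A 17, B 9, C 10, D 21, E 13 → D.
The two rules agree on D.

Yes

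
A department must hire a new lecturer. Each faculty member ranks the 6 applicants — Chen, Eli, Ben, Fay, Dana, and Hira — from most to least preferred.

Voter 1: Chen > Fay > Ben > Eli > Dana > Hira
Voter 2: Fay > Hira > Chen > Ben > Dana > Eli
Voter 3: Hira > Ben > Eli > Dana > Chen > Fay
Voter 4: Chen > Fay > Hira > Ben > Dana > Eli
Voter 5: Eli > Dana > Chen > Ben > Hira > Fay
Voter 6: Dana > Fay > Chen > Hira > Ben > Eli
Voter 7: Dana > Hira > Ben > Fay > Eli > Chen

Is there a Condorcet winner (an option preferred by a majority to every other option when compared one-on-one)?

No

Head-to-head results (7 voters total):
Chen vs Eli: Chen wins 4–3.
Chen vs Ben: Chen wins 5–2.
Chen vs Fay: Chen wins 4–3.
Chen vs Dana: Dana wins 4–3.
Chen vs Hira: Chen wins 4–3.
Eli vs Ben: Ben wins 6–1.
Eli vs Fay: Fay wins 5–2.
Eli vs Dana: Dana wins 4–3.
Eli vs Hira: Hira wins 5–2.
Ben vs Fay: Fay wins 4–3.
Ben vs Dana: Ben wins 4–3.
Ben vs Hira: Hira wins 5–2.
Fay vs Dana: Dana wins 4–3.
Fay vs Hira: Fay wins 4–3.
Dana vs Hira: Dana wins 4–3.
No candidate beats all others: Chen beats Ben beats Dana beats Chen, a majority cycle.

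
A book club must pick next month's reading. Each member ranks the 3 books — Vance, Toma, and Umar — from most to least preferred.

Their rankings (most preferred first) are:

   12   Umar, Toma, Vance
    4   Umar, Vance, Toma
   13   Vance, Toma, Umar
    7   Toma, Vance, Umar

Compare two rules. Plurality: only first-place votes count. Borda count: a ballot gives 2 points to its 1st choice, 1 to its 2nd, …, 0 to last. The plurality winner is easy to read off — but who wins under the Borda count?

Plurality first-place counts: Vance 13, Toma 7, Umar 16 → Umar.
Borda totals: Vance 37, Toma 39, Umar 32 → Toma.

Toma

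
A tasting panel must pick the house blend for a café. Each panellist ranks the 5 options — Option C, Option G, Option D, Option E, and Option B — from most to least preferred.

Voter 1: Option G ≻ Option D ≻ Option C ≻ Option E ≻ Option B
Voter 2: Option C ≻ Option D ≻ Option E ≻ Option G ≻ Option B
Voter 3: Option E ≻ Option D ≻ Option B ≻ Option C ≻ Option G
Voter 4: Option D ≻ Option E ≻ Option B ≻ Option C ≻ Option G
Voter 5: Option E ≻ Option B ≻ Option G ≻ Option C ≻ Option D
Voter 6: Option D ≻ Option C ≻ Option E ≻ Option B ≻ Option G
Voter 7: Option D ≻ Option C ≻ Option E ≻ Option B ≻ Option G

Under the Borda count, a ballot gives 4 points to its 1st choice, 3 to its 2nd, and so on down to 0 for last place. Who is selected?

Option D

Borda scores:
  Option C: 2 + 4 + 1 + 1 + 1 + 3 + 3 = 15
  Option G: 4 + 1 + 0 + 0 + 2 + 0 + 0 = 7
  Option D: 3 + 3 + 3 + 4 + 0 + 4 + 4 = 21
  Option E: 1 + 2 + 4 + 3 + 4 + 2 + 2 = 18
  Option B: 0 + 0 + 2 + 2 + 3 + 1 + 1 = 9
Option D has the highest total.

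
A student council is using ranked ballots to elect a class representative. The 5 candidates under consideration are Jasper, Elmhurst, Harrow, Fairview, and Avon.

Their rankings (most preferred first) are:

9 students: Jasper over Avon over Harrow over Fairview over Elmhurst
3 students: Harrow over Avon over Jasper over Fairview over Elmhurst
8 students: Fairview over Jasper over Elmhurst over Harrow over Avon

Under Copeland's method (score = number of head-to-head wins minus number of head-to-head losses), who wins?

Pairwise results:
  Jasper vs Elmhurst: Jasper wins 20–0.
  Jasper vs Harrow: Jasper wins 17–3.
  Jasper vs Fairview: Jasper wins 12–8.
  Jasper vs Avon: Jasper wins 17–3.
  Elmhurst vs Harrow: Harrow wins 12–8.
  Elmhurst vs Fairview: Fairview wins 20–0.
  Elmhurst vs Avon: Avon wins 12–8.
  Harrow vs Fairview: Harrow wins 12–8.
  Harrow vs Avon: Harrow wins 11–9.
  Fairview vs Avon: Avon wins 12–8.
Copeland scores (wins − losses):
  Jasper: 4 − 0 = 4
  Elmhurst: 0 − 4 = -4
  Harrow: 3 − 1 = 2
  Fairview: 1 − 3 = -2
  Avon: 2 − 2 = 0
Jasper has the best Copeland score.

Jasper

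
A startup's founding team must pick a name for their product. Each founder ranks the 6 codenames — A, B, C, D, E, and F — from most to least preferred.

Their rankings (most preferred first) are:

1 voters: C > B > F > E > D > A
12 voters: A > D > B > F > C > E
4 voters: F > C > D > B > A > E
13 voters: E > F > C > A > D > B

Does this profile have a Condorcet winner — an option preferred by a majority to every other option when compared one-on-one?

Head-to-head results (30 voters total):
A vs B: A wins 25–5.
A vs C: C wins 18–12.
A vs D: A wins 25–5.
A vs E: A wins 16–14.
A vs F: F wins 18–12.
B vs C: C wins 18–12.
B vs D: D wins 29–1.
B vs E: B wins 17–13.
B vs F: F wins 17–13.
C vs D: C wins 18–12.
C vs E: C wins 17–13.
C vs F: F wins 29–1.
D vs E: D wins 16–14.
D vs F: F wins 18–12.
E vs F: F wins 17–13.
F beats each rival — A (18–12), B (17–13), C (29–1), D (18–12), E (17–13) — so F is the Condorcet winner.

Yes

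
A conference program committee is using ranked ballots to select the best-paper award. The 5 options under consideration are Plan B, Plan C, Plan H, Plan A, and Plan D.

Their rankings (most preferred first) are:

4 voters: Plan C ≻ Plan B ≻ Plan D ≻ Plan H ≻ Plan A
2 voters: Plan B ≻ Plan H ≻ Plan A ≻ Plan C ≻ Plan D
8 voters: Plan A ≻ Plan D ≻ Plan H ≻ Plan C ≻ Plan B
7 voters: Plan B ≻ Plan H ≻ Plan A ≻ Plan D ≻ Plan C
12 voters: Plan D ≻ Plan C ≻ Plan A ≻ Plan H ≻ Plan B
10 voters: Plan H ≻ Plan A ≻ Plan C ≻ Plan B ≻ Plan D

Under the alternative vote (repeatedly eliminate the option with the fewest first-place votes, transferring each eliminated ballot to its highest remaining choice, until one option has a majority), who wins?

Round 1: Plan D 12, Plan H 10, Plan B 9, Plan A 8, Plan C 4. Plan C has the fewest and is eliminated.
Round 2: Plan B 13, Plan D 12, Plan H 10, Plan A 8. Plan A has the fewest and is eliminated.
Round 3: Plan D 20, Plan B 13, Plan H 10. Plan H has the fewest and is eliminated.
Round 4: Plan B 23, Plan D 20. Plan B has a majority.

Plan B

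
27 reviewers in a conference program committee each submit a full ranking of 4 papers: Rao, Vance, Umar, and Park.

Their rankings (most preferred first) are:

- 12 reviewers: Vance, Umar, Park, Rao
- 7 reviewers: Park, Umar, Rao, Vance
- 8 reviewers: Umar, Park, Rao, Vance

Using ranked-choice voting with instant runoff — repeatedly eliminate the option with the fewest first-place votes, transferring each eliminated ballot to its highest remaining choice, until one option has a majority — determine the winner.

Umar

Round 1: Vance 12, Umar 8, Park 7, Rao 0. Rao has the fewest and is eliminated.
Round 2: Vance 12, Umar 8, Park 7. Park has the fewest and is eliminated.
Round 3: Umar 15, Vance 12. Umar has a majority.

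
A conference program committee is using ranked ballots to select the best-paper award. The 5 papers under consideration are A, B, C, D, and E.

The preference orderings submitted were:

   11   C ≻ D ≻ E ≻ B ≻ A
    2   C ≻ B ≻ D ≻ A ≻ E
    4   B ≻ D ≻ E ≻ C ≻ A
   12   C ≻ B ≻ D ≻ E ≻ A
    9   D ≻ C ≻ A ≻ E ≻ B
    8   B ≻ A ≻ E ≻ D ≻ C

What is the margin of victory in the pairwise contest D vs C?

4

Ballots ranking D above C: 4+9+8 = 21.
Ballots ranking C above D: 11+2+12 = 25.
C wins 25–21, a margin of 4.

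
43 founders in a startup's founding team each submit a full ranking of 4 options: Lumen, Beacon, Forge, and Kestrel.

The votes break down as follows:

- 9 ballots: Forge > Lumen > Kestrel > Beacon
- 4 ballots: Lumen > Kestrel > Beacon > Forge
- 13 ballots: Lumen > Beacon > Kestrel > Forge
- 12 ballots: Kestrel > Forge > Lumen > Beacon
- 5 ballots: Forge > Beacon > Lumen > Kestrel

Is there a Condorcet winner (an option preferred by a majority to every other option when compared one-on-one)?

No

Head-to-head results (43 voters total):
Lumen vs Beacon: Lumen wins 38–5.
Lumen vs Forge: Forge wins 26–17.
Lumen vs Kestrel: Lumen wins 31–12.
Beacon vs Forge: Forge wins 26–17.
Beacon vs Kestrel: Kestrel wins 25–18.
Forge vs Kestrel: Kestrel wins 29–14.
No candidate beats all others: Lumen beats Kestrel beats Forge beats Lumen, a majority cycle.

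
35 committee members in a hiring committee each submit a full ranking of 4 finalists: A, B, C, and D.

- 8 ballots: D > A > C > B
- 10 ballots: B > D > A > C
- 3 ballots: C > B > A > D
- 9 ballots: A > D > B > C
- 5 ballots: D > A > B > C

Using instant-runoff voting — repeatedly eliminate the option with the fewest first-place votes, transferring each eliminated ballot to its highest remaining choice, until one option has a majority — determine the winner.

Round 1: D 13, B 10, A 9, C 3. C has the fewest and is eliminated.
Round 2: B 13, D 13, A 9. A has the fewest and is eliminated.
Round 3: D 22, B 13. D has a majority.

D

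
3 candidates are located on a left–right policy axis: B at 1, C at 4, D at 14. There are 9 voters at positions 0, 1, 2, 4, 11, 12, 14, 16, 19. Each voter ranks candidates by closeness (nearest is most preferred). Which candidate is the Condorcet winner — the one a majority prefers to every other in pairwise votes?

D

With single-peaked preferences on a line, the Condorcet winner is the candidate closest to the median voter.
The median voter (position 11) is closest to D at 14.
Check: D vs C — voters closer to D: 5 of 9.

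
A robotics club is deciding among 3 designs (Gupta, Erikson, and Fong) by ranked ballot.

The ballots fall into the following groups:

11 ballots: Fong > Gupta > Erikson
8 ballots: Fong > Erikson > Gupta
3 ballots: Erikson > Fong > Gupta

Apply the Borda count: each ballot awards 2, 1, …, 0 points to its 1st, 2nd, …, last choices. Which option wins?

Borda scores:
  Gupta: 11·1 + 8·0 + 3·0 = 11
  Erikson: 11·0 + 8·1 + 3·2 = 14
  Fong: 11·2 + 8·2 + 3·1 = 41
Fong has the highest total.

Fong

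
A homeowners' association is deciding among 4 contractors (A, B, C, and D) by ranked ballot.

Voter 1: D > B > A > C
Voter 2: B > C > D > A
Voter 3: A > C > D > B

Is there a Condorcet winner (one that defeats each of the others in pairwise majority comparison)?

No

Head-to-head results (3 voters total):
A vs B: B wins 2–1.
A vs C: A wins 2–1.
A vs D: D wins 2–1.
B vs C: B wins 2–1.
B vs D: D wins 2–1.
C vs D: C wins 2–1.
No candidate beats all others: A beats C beats D beats A, a majority cycle.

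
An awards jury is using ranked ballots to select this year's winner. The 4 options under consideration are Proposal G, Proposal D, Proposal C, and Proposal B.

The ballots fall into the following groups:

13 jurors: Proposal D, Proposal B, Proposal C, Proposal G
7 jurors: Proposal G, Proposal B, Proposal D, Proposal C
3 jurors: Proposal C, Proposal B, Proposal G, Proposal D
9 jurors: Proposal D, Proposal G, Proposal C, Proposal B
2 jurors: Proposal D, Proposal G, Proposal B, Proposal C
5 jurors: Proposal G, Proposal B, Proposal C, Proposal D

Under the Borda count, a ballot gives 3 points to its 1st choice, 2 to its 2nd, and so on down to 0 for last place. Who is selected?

Proposal D

Borda scores:
  Proposal G: 13·0 + 7·3 + 3·1 + 9·2 + 2·2 + 5·3 = 61
  Proposal D: 13·3 + 7·1 + 3·0 + 9·3 + 2·3 + 5·0 = 79
  Proposal C: 13·1 + 7·0 + 3·3 + 9·1 + 2·0 + 5·1 = 36
  Proposal B: 13·2 + 7·2 + 3·2 + 9·0 + 2·1 + 5·2 = 58
Proposal D has the highest total.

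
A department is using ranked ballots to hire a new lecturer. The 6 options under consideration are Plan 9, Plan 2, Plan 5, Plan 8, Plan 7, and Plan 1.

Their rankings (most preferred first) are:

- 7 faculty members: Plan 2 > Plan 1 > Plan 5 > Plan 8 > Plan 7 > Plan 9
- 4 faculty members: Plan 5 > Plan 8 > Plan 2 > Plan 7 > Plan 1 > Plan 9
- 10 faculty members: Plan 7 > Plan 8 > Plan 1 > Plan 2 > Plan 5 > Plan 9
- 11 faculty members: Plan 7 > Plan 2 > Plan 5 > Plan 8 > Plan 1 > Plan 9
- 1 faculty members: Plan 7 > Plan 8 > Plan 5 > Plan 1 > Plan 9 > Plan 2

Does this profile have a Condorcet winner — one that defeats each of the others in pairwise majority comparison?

Yes

Head-to-head results (33 voters total):
Plan 9 vs Plan 2: Plan 2 wins 32–1.
Plan 9 vs Plan 5: Plan 5 wins 33–0.
Plan 9 vs Plan 8: Plan 8 wins 33–0.
Plan 9 vs Plan 7: Plan 7 wins 33–0.
Plan 9 vs Plan 1: Plan 1 wins 33–0.
Plan 2 vs Plan 5: Plan 2 wins 28–5.
Plan 2 vs Plan 8: Plan 2 wins 18–15.
Plan 2 vs Plan 7: Plan 7 wins 22–11.
Plan 2 vs Plan 1: Plan 2 wins 22–11.
Plan 5 vs Plan 8: Plan 5 wins 22–11.
Plan 5 vs Plan 7: Plan 7 wins 22–11.
Plan 5 vs Plan 1: Plan 1 wins 17–16.
Plan 8 vs Plan 7: Plan 7 wins 22–11.
Plan 8 vs Plan 1: Plan 8 wins 26–7.
Plan 7 vs Plan 1: Plan 7 wins 26–7.
Plan 7 beats each rival — Plan 9 (33–0), Plan 2 (22–11), Plan 5 (22–11), Plan 8 (22–11), Plan 1 (26–7) — so Plan 7 is the Condorcet winner.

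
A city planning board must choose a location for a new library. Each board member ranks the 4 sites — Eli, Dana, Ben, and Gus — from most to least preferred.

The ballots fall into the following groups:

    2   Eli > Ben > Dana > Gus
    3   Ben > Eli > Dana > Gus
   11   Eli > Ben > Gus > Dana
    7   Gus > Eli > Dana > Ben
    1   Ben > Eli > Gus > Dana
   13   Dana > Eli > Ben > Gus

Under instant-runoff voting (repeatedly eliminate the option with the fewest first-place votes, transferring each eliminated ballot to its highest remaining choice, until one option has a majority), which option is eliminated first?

Round 1: Eli 13, Dana 13, Gus 7, Ben 4. Ben has the fewest and is eliminated.
Round 2: Eli 17, Dana 13, Gus 7. Gus has the fewest and is eliminated.
Round 3: Eli 24, Dana 13. Eli has a majority.

Ben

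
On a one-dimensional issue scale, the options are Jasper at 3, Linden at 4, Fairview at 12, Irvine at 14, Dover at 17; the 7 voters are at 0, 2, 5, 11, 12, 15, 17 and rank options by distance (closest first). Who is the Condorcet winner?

Fairview

With single-peaked preferences on a line, the Condorcet winner is the candidate closest to the median voter.
The median voter (position 11) is closest to Fairview at 12.
Check: Fairview vs Irvine — voters closer to Fairview: 5 of 7.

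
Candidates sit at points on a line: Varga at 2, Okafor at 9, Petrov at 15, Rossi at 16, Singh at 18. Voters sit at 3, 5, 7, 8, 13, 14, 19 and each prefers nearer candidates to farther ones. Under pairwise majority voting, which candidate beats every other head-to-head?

With single-peaked preferences on a line, the Condorcet winner is the candidate closest to the median voter.
The median voter (position 8) is closest to Okafor at 9.
Check: Okafor vs Rossi — voters closer to Okafor: 4 of 7.

Okafor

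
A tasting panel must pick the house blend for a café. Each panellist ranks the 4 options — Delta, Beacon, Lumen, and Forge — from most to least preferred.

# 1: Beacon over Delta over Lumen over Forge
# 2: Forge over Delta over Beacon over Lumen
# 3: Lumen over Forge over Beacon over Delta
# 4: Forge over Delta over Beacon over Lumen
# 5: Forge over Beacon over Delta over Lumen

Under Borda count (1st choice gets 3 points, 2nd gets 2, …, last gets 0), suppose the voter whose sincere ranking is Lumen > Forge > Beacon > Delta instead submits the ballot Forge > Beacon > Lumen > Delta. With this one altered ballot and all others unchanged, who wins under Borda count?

Borda totals with the altered ballot: Delta 7, Beacon 9, Lumen 2, Forge 12.
The winner is unchanged: still Forge.

Forge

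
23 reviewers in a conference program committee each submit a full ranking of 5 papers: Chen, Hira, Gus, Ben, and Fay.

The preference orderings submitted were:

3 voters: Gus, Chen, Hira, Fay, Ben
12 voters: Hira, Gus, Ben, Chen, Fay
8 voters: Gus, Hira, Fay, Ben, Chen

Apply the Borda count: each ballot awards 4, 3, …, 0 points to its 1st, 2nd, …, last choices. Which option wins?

Borda scores:
  Chen: 3·3 + 12·1 + 8·0 = 21
  Hira: 3·2 + 12·4 + 8·3 = 78
  Gus: 3·4 + 12·3 + 8·4 = 80
  Ben: 3·0 + 12·2 + 8·1 = 32
  Fay: 3·1 + 12·0 + 8·2 = 19
Gus has the highest total.

Gus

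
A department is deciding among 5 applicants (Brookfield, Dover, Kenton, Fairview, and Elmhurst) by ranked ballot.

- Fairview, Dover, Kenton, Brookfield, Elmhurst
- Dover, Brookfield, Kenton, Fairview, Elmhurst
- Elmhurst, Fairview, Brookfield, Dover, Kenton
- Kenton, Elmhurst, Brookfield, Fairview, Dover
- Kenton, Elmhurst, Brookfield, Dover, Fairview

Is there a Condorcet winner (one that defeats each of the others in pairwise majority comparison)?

Head-to-head results (5 voters total):
Brookfield vs Dover: Brookfield wins 3–2.
Brookfield vs Kenton: Kenton wins 3–2.
Brookfield vs Fairview: Brookfield wins 3–2.
Brookfield vs Elmhurst: Elmhurst wins 3–2.
Dover vs Kenton: Dover wins 3–2.
Dover vs Fairview: Fairview wins 3–2.
Dover vs Elmhurst: Elmhurst wins 3–2.
Kenton vs Fairview: Kenton wins 3–2.
Kenton vs Elmhurst: Kenton wins 4–1.
Fairview vs Elmhurst: Elmhurst wins 3–2.
No candidate beats all others: Brookfield beats Dover beats Kenton beats Brookfield, a majority cycle.

No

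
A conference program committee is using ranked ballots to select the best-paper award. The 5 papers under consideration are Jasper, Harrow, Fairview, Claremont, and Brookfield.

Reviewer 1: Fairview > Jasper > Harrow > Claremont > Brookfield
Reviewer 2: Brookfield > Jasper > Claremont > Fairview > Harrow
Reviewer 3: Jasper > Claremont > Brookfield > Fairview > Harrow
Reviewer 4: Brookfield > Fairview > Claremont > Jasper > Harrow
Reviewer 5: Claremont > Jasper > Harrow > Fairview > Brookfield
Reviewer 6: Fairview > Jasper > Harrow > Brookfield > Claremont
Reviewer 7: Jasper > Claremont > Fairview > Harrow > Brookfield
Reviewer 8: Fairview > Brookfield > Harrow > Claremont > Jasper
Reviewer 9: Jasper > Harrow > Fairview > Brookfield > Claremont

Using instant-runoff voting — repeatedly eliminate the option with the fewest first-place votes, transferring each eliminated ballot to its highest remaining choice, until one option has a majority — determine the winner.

Jasper

Round 1: Jasper 3, Fairview 3, Brookfield 2, Claremont 1, Harrow 0. Harrow has the fewest and is eliminated.
Round 2: Jasper 3, Fairview 3, Brookfield 2, Claremont 1. Claremont has the fewest and is eliminated.
Round 3: Jasper 4, Fairview 3, Brookfield 2. Brookfield has the fewest and is eliminated.
Round 4: Jasper 5, Fairview 4. Jasper has a majority.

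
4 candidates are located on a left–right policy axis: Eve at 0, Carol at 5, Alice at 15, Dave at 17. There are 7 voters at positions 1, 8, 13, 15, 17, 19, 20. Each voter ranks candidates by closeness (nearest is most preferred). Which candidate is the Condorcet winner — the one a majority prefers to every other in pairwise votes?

With single-peaked preferences on a line, the Condorcet winner is the candidate closest to the median voter.
The median voter (position 15) is closest to Alice at 15.
Check: Alice vs Eve — voters closer to Alice: 6 of 7.

Alice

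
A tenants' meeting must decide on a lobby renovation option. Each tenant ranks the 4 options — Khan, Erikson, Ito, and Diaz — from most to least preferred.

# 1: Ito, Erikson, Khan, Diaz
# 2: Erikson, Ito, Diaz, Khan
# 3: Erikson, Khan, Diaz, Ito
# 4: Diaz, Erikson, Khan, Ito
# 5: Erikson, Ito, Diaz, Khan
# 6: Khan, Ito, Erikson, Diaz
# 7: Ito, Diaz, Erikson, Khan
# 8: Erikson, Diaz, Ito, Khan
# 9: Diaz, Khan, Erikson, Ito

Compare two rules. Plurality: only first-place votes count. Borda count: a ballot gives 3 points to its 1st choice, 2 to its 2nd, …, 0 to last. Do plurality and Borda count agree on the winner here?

Yes

Plurality first-place counts: Khan 1, Erikson 4, Ito 2, Diaz 2 → Erikson.
Borda totals: Khan 9, Erikson 19, Ito 13, Diaz 13 → Erikson.
The two rules agree on Erikson.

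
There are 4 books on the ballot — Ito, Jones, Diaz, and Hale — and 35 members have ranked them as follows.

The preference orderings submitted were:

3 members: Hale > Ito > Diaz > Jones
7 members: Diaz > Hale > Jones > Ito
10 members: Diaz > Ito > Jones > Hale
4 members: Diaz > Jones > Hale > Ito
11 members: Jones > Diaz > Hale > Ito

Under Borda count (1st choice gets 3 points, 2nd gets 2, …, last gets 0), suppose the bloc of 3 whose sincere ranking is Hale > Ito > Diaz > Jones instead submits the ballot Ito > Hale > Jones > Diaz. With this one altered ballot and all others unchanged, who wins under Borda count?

Diaz

Borda totals with the altered ballot: Ito 29, Jones 61, Diaz 85, Hale 35.
The winner is unchanged: still Diaz.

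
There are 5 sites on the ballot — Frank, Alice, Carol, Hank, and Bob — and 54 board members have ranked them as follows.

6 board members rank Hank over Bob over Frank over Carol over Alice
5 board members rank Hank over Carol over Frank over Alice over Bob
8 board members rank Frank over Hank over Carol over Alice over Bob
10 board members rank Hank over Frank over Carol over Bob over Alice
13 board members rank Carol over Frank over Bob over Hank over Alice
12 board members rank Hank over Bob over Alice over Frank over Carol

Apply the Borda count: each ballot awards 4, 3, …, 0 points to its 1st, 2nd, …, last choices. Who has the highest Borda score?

Hank

Borda scores:
  Frank: 6·2 + 5·2 + 8·4 + 10·3 + 13·3 + 12·1 = 135
  Alice: 6·0 + 5·1 + 8·1 + 10·0 + 13·0 + 12·2 = 37
  Carol: 6·1 + 5·3 + 8·2 + 10·2 + 13·4 + 12·0 = 109
  Hank: 6·4 + 5·4 + 8·3 + 10·4 + 13·1 + 12·4 = 169
  Bob: 6·3 + 5·0 + 8·0 + 10·1 + 13·2 + 12·3 = 90
Hank has the highest total.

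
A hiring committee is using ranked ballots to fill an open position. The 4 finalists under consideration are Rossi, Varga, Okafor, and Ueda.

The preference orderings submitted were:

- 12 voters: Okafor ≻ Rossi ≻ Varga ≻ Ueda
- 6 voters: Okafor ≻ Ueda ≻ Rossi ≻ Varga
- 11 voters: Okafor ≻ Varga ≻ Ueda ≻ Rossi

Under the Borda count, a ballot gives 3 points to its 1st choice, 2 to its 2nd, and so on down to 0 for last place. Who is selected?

Okafor

Borda scores:
  Rossi: 12·2 + 6·1 + 11·0 = 30
  Varga: 12·1 + 6·0 + 11·2 = 34
  Okafor: 12·3 + 6·3 + 11·3 = 87
  Ueda: 12·0 + 6·2 + 11·1 = 23
Okafor has the highest total.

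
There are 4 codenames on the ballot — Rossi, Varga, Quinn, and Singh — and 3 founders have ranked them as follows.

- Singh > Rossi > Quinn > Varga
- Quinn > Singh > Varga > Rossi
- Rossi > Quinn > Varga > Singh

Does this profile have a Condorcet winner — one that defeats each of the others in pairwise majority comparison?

No

Head-to-head results (3 voters total):
Rossi vs Varga: Rossi wins 2–1.
Rossi vs Quinn: Rossi wins 2–1.
Rossi vs Singh: Singh wins 2–1.
Varga vs Quinn: Quinn wins 3–0.
Varga vs Singh: Singh wins 2–1.
Quinn vs Singh: Quinn wins 2–1.
No candidate beats all others: Rossi beats Quinn beats Singh beats Rossi, a majority cycle.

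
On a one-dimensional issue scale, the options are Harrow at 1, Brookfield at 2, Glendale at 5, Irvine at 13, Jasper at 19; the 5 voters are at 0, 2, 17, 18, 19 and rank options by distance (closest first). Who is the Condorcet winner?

With single-peaked preferences on a line, the Condorcet winner is the candidate closest to the median voter.
The median voter (position 17) is closest to Jasper at 19.
Check: Jasper vs Harrow — voters closer to Jasper: 3 of 5.

Jasper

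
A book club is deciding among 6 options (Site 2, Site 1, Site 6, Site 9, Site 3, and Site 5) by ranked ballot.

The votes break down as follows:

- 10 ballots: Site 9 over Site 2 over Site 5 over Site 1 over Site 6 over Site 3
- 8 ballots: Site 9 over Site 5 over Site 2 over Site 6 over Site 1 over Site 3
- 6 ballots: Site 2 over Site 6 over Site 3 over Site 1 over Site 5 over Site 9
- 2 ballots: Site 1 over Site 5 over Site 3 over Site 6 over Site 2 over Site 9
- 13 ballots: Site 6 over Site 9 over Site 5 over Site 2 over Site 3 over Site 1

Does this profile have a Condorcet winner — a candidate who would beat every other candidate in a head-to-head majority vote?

Head-to-head results (39 voters total):
Site 2 vs Site 1: Site 2 wins 37–2.
Site 2 vs Site 6: Site 2 wins 24–15.
Site 2 vs Site 9: Site 9 wins 31–8.
Site 2 vs Site 3: Site 2 wins 37–2.
Site 2 vs Site 5: Site 5 wins 23–16.
Site 1 vs Site 6: Site 6 wins 27–12.
Site 1 vs Site 9: Site 9 wins 31–8.
Site 1 vs Site 3: Site 1 wins 20–19.
Site 1 vs Site 5: Site 5 wins 31–8.
Site 6 vs Site 9: Site 6 wins 21–18.
Site 6 vs Site 3: Site 6 wins 37–2.
Site 6 vs Site 5: Site 5 wins 20–19.
Site 9 vs Site 3: Site 9 wins 31–8.
Site 9 vs Site 5: Site 9 wins 31–8.
Site 3 vs Site 5: Site 5 wins 33–6.
No candidate beats all others: Site 2 beats Site 6 beats Site 9 beats Site 2, a majority cycle.

No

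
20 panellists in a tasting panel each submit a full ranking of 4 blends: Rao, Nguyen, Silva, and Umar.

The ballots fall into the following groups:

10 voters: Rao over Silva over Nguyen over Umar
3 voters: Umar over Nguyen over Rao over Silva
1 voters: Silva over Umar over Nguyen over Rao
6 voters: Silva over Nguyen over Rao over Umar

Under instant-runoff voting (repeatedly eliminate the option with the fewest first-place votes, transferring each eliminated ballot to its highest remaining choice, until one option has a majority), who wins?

Round 1: Rao 10, Silva 7, Umar 3, Nguyen 0. Nguyen has the fewest and is eliminated.
Round 2: Rao 10, Silva 7, Umar 3. Umar has the fewest and is eliminated.
Round 3: Rao 13, Silva 7. Rao has a majority.

Rao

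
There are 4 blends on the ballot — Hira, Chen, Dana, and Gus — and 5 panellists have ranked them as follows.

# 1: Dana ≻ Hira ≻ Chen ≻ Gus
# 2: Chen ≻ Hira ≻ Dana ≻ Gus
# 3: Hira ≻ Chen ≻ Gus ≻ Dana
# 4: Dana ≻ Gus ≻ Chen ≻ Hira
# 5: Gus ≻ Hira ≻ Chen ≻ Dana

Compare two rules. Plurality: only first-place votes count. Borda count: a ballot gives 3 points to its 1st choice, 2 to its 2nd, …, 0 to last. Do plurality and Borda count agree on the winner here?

Plurality first-place counts: Hira 1, Chen 1, Dana 2, Gus 1 → Dana.
Borda totals: Hira 9, Chen 8, Dana 7, Gus 6 → Hira.
The two rules disagree: plurality picks Dana, Borda picks Hira.

No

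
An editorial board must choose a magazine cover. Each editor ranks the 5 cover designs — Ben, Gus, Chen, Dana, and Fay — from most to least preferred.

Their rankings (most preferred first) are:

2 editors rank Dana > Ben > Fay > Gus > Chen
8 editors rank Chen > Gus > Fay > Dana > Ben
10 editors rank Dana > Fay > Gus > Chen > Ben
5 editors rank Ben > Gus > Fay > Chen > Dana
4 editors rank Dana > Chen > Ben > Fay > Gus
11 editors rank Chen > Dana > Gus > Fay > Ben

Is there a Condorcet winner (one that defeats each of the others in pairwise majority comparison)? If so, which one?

Chen

Head-to-head results (40 voters total):
Ben vs Gus: Gus wins 29–11.
Ben vs Chen: Chen wins 33–7.
Ben vs Dana: Dana wins 35–5.
Ben vs Fay: Fay wins 29–11.
Gus vs Chen: Chen wins 23–17.
Gus vs Dana: Dana wins 27–13.
Gus vs Fay: Gus wins 24–16.
Chen vs Dana: Chen wins 24–16.
Chen vs Fay: Chen wins 23–17.
Dana vs Fay: Dana wins 27–13.
Chen beats each rival — Ben (33–7), Gus (23–17), Dana (24–16), Fay (23–17) — so Chen is the Condorcet winner.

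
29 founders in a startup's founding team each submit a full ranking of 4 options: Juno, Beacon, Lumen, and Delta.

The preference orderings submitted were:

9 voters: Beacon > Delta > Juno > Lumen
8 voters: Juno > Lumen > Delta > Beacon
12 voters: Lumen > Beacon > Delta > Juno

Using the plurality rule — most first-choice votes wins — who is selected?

First-place vote totals:
  Juno: 8
  Beacon: 9
  Lumen: 12
  Delta: 0
Lumen has the most first-place votes.

Lumen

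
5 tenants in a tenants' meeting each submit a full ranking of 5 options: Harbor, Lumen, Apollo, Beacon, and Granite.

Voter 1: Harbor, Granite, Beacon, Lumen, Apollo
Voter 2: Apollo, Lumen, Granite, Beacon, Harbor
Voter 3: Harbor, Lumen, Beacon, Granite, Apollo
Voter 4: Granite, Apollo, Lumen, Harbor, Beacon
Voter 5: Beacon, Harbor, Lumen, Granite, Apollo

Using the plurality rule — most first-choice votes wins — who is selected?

Harbor

First-place vote totals:
  Harbor: 2
  Lumen: 0
  Apollo: 1
  Beacon: 1
  Granite: 1
Harbor has the most first-place votes.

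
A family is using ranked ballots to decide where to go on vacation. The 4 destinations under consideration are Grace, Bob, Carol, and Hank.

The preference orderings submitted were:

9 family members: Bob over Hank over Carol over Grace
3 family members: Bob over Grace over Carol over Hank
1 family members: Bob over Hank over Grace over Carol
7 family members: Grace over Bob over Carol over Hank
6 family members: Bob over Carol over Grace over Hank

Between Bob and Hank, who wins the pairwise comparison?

Bob

Ballots ranking Bob above Hank: 9+3+1+7+6 = 26.
Ballots ranking Hank above Bob: 0.
Bob wins the head-to-head, 26–0.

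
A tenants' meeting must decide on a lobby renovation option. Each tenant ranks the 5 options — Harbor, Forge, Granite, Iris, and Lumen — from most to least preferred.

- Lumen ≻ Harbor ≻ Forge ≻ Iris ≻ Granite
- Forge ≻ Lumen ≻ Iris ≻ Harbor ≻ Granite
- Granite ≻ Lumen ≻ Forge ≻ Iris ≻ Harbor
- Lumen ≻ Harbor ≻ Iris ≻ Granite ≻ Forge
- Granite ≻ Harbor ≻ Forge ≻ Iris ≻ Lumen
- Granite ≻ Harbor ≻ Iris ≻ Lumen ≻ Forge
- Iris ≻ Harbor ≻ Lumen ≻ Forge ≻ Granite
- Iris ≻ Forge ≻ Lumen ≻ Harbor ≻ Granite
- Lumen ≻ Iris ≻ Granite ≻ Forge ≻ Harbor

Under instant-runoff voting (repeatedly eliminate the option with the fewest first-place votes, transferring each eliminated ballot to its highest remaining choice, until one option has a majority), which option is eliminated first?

Round 1: Granite 3, Lumen 3, Iris 2, Forge 1, Harbor 0. Harbor has the fewest and is eliminated.
Round 2: Granite 3, Lumen 3, Iris 2, Forge 1. Forge has the fewest and is eliminated.
Round 3: Lumen 4, Granite 3, Iris 2. Iris has the fewest and is eliminated.
Round 4: Lumen 6, Granite 3. Lumen has a majority.

Harbor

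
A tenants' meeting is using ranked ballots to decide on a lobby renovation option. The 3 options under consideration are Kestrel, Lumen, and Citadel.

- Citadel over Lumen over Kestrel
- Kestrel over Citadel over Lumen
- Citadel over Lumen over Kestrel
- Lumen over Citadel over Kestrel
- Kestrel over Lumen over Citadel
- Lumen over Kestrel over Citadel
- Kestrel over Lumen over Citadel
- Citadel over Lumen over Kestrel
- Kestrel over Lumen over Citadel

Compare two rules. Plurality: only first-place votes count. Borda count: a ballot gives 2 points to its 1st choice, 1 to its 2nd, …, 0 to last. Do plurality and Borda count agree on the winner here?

No

Plurality first-place counts: Kestrel 4, Lumen 2, Citadel 3 → Kestrel.
Borda totals: Kestrel 9, Lumen 10, Citadel 8 → Lumen.
The two rules disagree: plurality picks Kestrel, Borda picks Lumen.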